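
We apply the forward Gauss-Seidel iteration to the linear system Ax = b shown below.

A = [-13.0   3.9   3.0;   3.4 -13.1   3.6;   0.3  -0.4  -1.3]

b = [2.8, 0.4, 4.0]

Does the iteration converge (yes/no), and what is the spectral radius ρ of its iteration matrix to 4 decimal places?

yes, ρ = 0.1527

A = D + L + U where D = diag(-13, -13.1, -1.3).
Gauss-Seidel: T = -(D+L)⁻¹U, row 0 first, T[0,1] = -(3.9)/(-13) = +0.3000; later rows by forward substitution.
  T[0,:] = [+0.0000, +0.3000, +0.2308]
  T[1,:] = [+0.0000, +0.0779, +0.3347]
  T[2,:] = [+0.0000, +0.0453, -0.0497]
moduli |λ_i(T)| = 0.1527, 0.1246, 0.0000.
ρ = 0.1527; 0.1527 < 1: convergent.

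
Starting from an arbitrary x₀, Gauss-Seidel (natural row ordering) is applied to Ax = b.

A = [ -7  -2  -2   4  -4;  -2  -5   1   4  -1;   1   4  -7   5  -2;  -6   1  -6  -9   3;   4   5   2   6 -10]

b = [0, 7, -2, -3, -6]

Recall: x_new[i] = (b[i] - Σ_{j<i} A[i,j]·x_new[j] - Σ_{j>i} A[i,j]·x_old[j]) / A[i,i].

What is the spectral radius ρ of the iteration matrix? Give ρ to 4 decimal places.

1.1950

A = D + L + U where D = diag(-7, -5, -7, -9, -10).
GS T = -(D+L)⁻¹U: row 0 first, T[0,1] = -(-2)/(-7) = -0.2857; later rows by forward substitution.
  T[0,:] = [+0.0000  -0.2857  -0.2857  +0.5714  -0.5714]
  T[1,:] = [+0.0000  +0.1143  +0.3143  +0.5714  +0.0286]
  T[2,:] = [+0.0000  +0.0245  +0.1388  +1.1224  -0.3510]
  T[3,:] = [+0.0000  +0.1868  +0.1329  -1.0658  +0.9515]
  T[4,:] = [+0.0000  +0.0599  +0.1503  +0.0993  +0.2864]
moduli |λ_i(T)| = 1.1950, 0.6496, 0.0938, 0.0747, 0.0000.
ρ(T) = max|λ| = 1.1950; 1.1950 > 1 ⇒ diverges.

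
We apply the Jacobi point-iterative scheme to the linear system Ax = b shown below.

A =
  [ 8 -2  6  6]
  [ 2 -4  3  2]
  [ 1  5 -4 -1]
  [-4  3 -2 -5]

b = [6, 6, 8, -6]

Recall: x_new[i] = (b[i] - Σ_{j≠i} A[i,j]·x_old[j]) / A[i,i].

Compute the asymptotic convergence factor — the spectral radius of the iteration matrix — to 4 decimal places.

1.6192

Write A = D+L+U with D = diag(8, -4, -4, -5).
Jacobi: T = -D⁻¹(L+U), T[1,3] = -(2)/(-4) = +0.5000; T[1,1] = 0.
  T[0,:] = [+0.0000, +0.2500, -0.7500, -0.7500]
  T[1,:] = [+0.5000, +0.0000, +0.7500, +0.5000]
  T[2,:] = [+0.2500, +1.2500, +0.0000, -0.2500]
  T[3,:] = [-0.8000, +0.6000, -0.4000, +0.0000]
moduli |λ_i(T)| = 1.6192, 0.8303, 0.8303, 0.0364.
spectral radius ρ = 1.6192; 1.6192 > 1 ⇒ diverges.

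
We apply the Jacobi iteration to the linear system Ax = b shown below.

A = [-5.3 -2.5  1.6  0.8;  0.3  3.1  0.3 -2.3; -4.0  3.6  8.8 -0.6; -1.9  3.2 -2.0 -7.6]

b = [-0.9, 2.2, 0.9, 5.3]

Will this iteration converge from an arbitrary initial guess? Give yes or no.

yes

A = D + L + U where D = diag(-5.3, 3.1, 8.8, -7.6).
T_J = -D⁻¹(L+U): T[2,3] = -(-0.6)/(8.8) = +0.0682; T[2,2] = 0.
  T[0,:] = [+0.0000  -0.4717  +0.3019  +0.1509]
  T[1,:] = [-0.0968  +0.0000  -0.0968  +0.7419]
  T[2,:] = [+0.4545  -0.4091  +0.0000  +0.0682]
  T[3,:] = [-0.2500  +0.4211  -0.2632  +0.0000]
|roots of det(T-λI)|: 0.8397, 0.4355, 0.2233, 0.2233.
ρ = 0.8397; 0.8397 < 1: convergent.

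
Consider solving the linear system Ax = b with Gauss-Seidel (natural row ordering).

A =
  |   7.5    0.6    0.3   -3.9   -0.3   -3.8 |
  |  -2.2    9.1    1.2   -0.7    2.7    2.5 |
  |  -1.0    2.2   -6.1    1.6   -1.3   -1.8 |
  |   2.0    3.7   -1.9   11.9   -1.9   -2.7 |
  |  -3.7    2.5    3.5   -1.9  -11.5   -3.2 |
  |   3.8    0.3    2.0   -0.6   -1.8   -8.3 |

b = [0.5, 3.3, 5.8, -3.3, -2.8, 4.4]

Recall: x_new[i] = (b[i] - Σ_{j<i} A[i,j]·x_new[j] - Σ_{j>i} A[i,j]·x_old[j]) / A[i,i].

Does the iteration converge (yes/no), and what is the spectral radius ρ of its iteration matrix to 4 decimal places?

Let D = diag(7.5, 9.1, -6.1, 11.9, -11.5, -8.3); L, U the strict triangles.
Gauss-Seidel: T = -(D+L)⁻¹U, row 0 first, T[0,1] = -(0.6)/(7.5) = -0.0800; later rows by forward substitution.
  T[0,:] = [+0.0000  -0.0800  -0.0400  +0.5200  +0.0400  +0.5067]
  T[1,:] = [+0.0000  -0.0193  -0.1415  +0.2026  -0.2870  -0.1522]
  T[2,:] = [+0.0000  +0.0061  -0.0445  +0.2501  -0.3232  -0.4330]
  T[3,:] = [+0.0000  +0.0204  +0.0436  -0.1105  +0.1906  +0.1199]
  T[4,:] = [+0.0000  +0.0200  -0.0386  -0.0289  -0.2051  -0.6260]
  T[5,:] = [+0.0000  -0.0417  -0.0289  +0.3199  -0.0392  +0.2492]
|roots of det(T-λI)|: 0.5350, 0.2224, 0.2224, 0.0461, 0.0461, 0.0000.
spectral radius ρ = 0.5350; 0.5350 < 1 ⇒ converges.

yes, ρ = 0.5350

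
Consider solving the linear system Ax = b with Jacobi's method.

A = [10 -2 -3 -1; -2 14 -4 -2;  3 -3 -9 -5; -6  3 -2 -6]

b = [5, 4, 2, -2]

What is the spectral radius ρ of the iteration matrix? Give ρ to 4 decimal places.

0.5989

Write A = D+L+U with D = diag(10, 14, -9, -6).
Jacobi: T = -D⁻¹(L+U), T[1,3] = -(-2)/(14) = +0.1429; T[1,1] = 0.
  T[0,:] = [+0.0000  +0.2000  +0.3000  +0.1000]
  T[1,:] = [+0.1429  +0.0000  +0.2857  +0.1429]
  T[2,:] = [+0.3333  -0.3333  +0.0000  -0.5556]
  T[3,:] = [-1.0000  +0.5000  -0.3333  +0.0000]
eigenvalue magnitudes: 0.5989, 0.3221, 0.2820, 0.2820.
spectral radius ρ = 0.5989; 0.5989 < 1: convergent.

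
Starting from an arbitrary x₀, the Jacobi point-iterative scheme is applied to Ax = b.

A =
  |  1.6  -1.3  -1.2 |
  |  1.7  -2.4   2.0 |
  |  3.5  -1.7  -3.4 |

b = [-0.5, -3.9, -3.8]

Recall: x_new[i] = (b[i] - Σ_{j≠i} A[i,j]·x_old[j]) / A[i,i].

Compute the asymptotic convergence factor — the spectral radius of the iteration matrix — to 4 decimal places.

1.1437

Diagonal D = diag(1.6, -2.4, -3.4); L, U strict lower/upper.
Jacobi T = -D⁻¹(L+U): T[0,1] = -(-1.3)/(1.6) = +0.8125; T[0,0] = 0.
  T[0,:] = [+0.0000 +0.8125 +0.7500]
  T[1,:] = [+0.7083 +0.0000 +0.8333]
  T[2,:] = [+1.0294 -0.5000 +0.0000]
|eigenvalues of T|: 1.1437, 0.6141, 0.6141.
ρ = 1.1437; 1.1437 > 1, so it fails to converge.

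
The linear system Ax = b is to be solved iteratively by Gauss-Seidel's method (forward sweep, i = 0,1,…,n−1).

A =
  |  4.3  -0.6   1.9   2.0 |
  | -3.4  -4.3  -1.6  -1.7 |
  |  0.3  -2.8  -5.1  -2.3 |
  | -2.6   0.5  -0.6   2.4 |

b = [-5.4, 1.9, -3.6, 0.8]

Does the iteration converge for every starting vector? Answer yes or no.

Diagonal D = diag(4.3, -4.3, -5.1, 2.4); L, U strict lower/upper.
T_GS = -(D+L)⁻¹U: row 0 first, T[0,1] = -(-0.6)/(4.3) = +0.1395; later rows by forward substitution.
  T[0,:] = [+0.0000, +0.1395, -0.4419, -0.4651]
  T[1,:] = [+0.0000, -0.1103, -0.0227, -0.0276]
  T[2,:] = [+0.0000, +0.0688, -0.0135, -0.4632]
  T[3,:] = [+0.0000, +0.1913, -0.4773, -0.6139]
|eigenvalues of T|: 0.8622, 0.2447, 0.1202, 0.0000.
spectral radius ρ = 0.8622; 0.8622 < 1: convergent.

yes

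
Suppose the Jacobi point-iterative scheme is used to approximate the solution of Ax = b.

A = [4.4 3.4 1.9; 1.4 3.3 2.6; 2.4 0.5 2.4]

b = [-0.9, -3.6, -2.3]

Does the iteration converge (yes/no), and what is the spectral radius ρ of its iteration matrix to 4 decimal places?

no, ρ = 1.2080

Split A = D + L + U, D = diag(4.4, 3.3, 2.4).
T_J = -D⁻¹(L+U): T[1,2] = -(2.6)/(3.3) = -0.7879; T[1,1] = 0.
  T[0,:] = [+0.0000 -0.7727 -0.4318]
  T[1,:] = [-0.4242 +0.0000 -0.7879]
  T[2,:] = [-1.0000 -0.2083 +0.0000]
|λ(T)| sorted: 1.2080, 0.7318, 0.7318.
spectral radius ρ = 1.2080; 1.2080 > 1, so it fails to converge.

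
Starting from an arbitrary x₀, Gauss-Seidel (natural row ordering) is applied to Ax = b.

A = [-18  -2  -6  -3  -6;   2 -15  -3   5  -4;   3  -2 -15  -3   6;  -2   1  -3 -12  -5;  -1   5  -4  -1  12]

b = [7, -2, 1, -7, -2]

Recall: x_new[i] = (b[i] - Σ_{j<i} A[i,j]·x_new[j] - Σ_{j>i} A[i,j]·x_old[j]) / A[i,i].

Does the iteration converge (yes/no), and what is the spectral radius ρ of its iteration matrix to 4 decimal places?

yes, ρ = 0.5367

Write A = D+L+U with D = diag(-18, -15, -15, -12, 12).
Gauss-Seidel: T = -(D+L)⁻¹U, row 0 first, T[0,1] = -(-2)/(-18) = -0.1111; later rows by forward substitution.
  T[0,:] = [+0.0000, -0.1111, -0.3333, -0.1667, -0.3333]
  T[1,:] = [+0.0000, -0.0148, -0.2444, +0.3111, -0.3111]
  T[2,:] = [+0.0000, -0.0202, -0.0341, -0.2748, +0.3748]
  T[3,:] = [+0.0000, +0.0223, +0.0437, +0.1224, -0.4807]
  T[4,:] = [+0.0000, -0.0080, +0.0664, -0.2249, +0.1867]
|eigenvalues of T|: 0.5367, 0.1315, 0.1279, 0.0171, 0.0000.
ρ(T) = max|λ| = 0.5367; 0.5367 < 1, so it converges for any x₀.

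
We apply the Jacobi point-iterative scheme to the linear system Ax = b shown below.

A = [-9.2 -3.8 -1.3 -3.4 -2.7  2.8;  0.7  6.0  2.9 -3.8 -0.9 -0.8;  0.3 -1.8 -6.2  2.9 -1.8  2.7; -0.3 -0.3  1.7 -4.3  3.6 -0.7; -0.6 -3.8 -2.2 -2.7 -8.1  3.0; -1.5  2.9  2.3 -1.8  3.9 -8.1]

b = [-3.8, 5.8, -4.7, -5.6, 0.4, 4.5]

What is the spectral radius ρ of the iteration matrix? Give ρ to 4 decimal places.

1.1871

Diagonal D = diag(-9.2, 6, -6.2, -4.3, -8.1, -8.1); L, U strict lower/upper.
T_J = -D⁻¹(L+U): T[1,5] = -(-0.8)/(6) = +0.1333; T[1,1] = 0.
  T[0,:] = [+0.0000 -0.4130 -0.1413 -0.3696 -0.2935 +0.3043]
  T[1,:] = [-0.1167 +0.0000 -0.4833 +0.6333 +0.1500 +0.1333]
  T[2,:] = [+0.0484 -0.2903 +0.0000 +0.4677 -0.2903 +0.4355]
  T[3,:] = [-0.0698 -0.0698 +0.3953 +0.0000 +0.8372 -0.1628]
  T[4,:] = [-0.0741 -0.4691 -0.2716 -0.3333 +0.0000 +0.3704]
  T[5,:] = [-0.1852 +0.3580 +0.2840 -0.2222 +0.4815 +0.0000]
|eigenvalues of T|: 1.1871, 0.7098, 0.7098, 0.4322, 0.4322, 0.0296.
ρ(T) = max|λ| = 1.1871; 1.1871 > 1 ⇒ diverges.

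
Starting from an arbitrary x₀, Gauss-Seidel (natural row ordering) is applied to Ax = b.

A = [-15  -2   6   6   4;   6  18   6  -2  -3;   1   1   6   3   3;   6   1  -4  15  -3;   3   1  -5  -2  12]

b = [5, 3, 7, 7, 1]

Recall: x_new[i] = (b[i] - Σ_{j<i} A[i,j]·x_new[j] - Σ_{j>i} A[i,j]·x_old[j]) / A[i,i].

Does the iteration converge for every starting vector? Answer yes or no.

Split A = D + L + U, D = diag(-15, 18, 6, 15, 12).
T_GS = -(D+L)⁻¹U: row 0 first, T[0,4] = -(4)/(-15) = +0.2667; later rows by forward substitution.
  T[0,:] = [+0.0000  -0.1333  +0.4000  +0.4000  +0.2667]
  T[1,:] = [+0.0000  +0.0444  -0.4667  -0.0222  +0.0778]
  T[2,:] = [+0.0000  +0.0148  +0.0111  -0.5630  -0.5574]
  T[3,:] = [+0.0000  +0.0543  -0.1259  -0.3086  -0.0605]
  T[4,:] = [+0.0000  +0.0449  -0.0775  -0.3842  -0.3155]
|λ(T)| sorted: 0.6189, 0.2406, 0.1350, 0.0553, 0.0000.
spectral radius ρ = 0.6189; 0.6189 < 1 ⇒ converges.

yes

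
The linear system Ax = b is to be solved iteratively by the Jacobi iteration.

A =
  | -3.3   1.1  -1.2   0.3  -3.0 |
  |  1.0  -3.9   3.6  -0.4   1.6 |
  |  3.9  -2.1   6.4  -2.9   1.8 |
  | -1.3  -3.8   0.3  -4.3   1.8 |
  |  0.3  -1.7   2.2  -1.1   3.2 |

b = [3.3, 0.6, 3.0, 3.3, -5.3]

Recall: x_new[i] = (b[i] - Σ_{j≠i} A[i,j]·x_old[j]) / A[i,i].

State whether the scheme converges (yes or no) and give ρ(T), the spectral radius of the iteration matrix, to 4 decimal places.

no, ρ = 1.5880

Split A = D + L + U, D = diag(-3.3, -3.9, 6.4, -4.3, 3.2).
Jacobi T = -D⁻¹(L+U): T[2,4] = -(1.8)/(6.4) = -0.2812; T[2,2] = 0.
  T[0,:] = [+0.0000, +0.3333, -0.3636, +0.0909, -0.9091]
  T[1,:] = [+0.2564, +0.0000, +0.9231, -0.1026, +0.4103]
  T[2,:] = [-0.6094, +0.3281, +0.0000, +0.4531, -0.2812]
  T[3,:] = [-0.3023, -0.8837, +0.0698, +0.0000, +0.4186]
  T[4,:] = [-0.0938, +0.5312, -0.6875, +0.3438, +0.0000]
|λ(T)| sorted: 1.5880, 0.7611, 0.7611, 0.3106, 0.3106.
ρ(T) = max|λ| = 1.5880; 1.5880 > 1 ⇒ diverges.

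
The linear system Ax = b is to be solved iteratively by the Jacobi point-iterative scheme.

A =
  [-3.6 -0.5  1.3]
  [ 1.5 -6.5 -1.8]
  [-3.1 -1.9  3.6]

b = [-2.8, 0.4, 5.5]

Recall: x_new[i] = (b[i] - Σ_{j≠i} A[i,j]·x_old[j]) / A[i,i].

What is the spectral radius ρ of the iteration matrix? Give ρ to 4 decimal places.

Write A = D+L+U with D = diag(-3.6, -6.5, 3.6).
T_J = -D⁻¹(L+U): T[0,2] = -(1.3)/(-3.6) = +0.3611; T[0,0] = 0.
  T[0,:] = [+0.0000  -0.1389  +0.3611]
  T[1,:] = [+0.2308  +0.0000  -0.2769]
  T[2,:] = [+0.8611  +0.5278  +0.0000]
moduli |λ_i(T)| = 0.5280, 0.3821, 0.3821.
ρ(T) = max|λ| = 0.5280; 0.5280 < 1: convergent.

0.5280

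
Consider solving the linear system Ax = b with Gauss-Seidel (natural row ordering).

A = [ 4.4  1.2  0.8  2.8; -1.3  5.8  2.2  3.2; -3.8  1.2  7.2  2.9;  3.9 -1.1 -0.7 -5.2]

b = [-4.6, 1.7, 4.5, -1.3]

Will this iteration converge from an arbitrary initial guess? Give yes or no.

Diagonal D = diag(4.4, 5.8, 7.2, -5.2); L, U strict lower/upper.
GS T = -(D+L)⁻¹U: row 0 first, T[0,2] = -(0.8)/(4.4) = -0.1818; later rows by forward substitution.
  T[0,:] = [+0.0000 -0.2727 -0.1818 -0.6364]
  T[1,:] = [+0.0000 -0.0611 -0.4201 -0.6944]
  T[2,:] = [+0.0000 -0.1338 -0.0259 -0.6229]
  T[3,:] = [+0.0000 -0.1736 -0.0440 -0.2465]
|roots of det(T-λI)|: 0.6722, 0.2156, 0.2156, 0.0000.
ρ = 0.6722; 0.6722 < 1 ⇒ converges.

yes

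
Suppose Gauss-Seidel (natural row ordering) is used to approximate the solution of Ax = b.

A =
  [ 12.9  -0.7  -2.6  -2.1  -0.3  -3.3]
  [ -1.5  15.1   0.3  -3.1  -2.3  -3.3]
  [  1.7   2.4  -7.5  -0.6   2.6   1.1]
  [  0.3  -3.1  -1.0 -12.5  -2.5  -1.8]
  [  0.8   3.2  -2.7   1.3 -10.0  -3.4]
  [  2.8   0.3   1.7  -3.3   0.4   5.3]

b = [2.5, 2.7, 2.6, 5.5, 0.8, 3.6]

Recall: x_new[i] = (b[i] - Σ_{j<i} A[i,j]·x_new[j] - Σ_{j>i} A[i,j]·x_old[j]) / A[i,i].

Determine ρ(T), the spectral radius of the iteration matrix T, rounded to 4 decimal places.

0.5305

A = D + L + U where D = diag(12.9, 15.1, -7.5, -12.5, -10, 5.3).
Gauss-Seidel: T = -(D+L)⁻¹U, row 0 first, T[0,3] = -(-2.1)/(12.9) = +0.1628; later rows by forward substitution.
  T[0,:] = [+0.0000  +0.0543  +0.2016  +0.1628  +0.0233  +0.2558]
  T[1,:] = [+0.0000  +0.0054  +0.0002  +0.2215  +0.1546  +0.2440]
  T[2,:] = [+0.0000  +0.0140  +0.0457  +0.0278  +0.4014  +0.2827]
  T[3,:] = [+0.0000  -0.0012  +0.0011  -0.0532  -0.2699  -0.2210]
  T[4,:] = [+0.0000  +0.0021  +0.0040  +0.0695  -0.0921  -0.3465]
  T[5,:] = [+0.0000  -0.0344  -0.1207  -0.1458  -0.3109  -0.3511]
|roots of det(T-λI)|: 0.5305, 0.1492, 0.0752, 0.0752, 0.0069, 0.0000.
spectral radius ρ = 0.5305; 0.5305 < 1 ⇒ converges.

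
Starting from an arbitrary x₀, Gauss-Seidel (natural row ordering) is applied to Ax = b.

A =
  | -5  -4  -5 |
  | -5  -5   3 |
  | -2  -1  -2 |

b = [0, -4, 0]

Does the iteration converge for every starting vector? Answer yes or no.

Let D = diag(-5, -5, -2); L, U the strict triangles.
GS T = -(D+L)⁻¹U: row 0 first, T[0,1] = -(-4)/(-5) = -0.8000; later rows by forward substitution.
  T[0,:] = [+0.0000 -0.8000 -1.0000]
  T[1,:] = [+0.0000 +0.8000 +1.6000]
  T[2,:] = [+0.0000 +0.4000 +0.2000]
|roots of det(T-λI)|: 1.3544, 0.3544, 0.0000.
spectral radius ρ = 1.3544; 1.3544 > 1: divergent.

no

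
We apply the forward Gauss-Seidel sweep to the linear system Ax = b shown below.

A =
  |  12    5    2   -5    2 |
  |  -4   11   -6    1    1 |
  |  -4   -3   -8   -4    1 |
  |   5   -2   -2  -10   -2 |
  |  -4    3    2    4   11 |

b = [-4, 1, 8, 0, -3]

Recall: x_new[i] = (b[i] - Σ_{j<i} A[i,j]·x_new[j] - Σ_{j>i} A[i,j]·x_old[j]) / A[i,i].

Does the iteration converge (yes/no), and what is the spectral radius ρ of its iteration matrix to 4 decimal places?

yes, ρ = 0.5378

Write A = D+L+U with D = diag(12, 11, -8, -10, 11).
T_GS = -(D+L)⁻¹U: row 0 first, T[0,4] = -(2)/(12) = -0.1667; later rows by forward substitution.
  T[0,:] = [+0.0000 -0.4167 -0.1667 +0.4167 -0.1667]
  T[1,:] = [+0.0000 -0.1515 +0.4848 +0.0606 -0.1515]
  T[2,:] = [+0.0000 +0.2652 -0.0985 -0.7311 +0.2652]
  T[3,:] = [+0.0000 -0.2311 -0.1606 +0.3424 -0.3061]
  T[4,:] = [+0.0000 -0.0744 -0.1165 +0.1434 +0.0438]
|λ(T)| sorted: 0.5378, 0.2923, 0.2923, 0.1799, 0.0000.
ρ = 0.5378; 0.5378 < 1, so it converges for any x₀.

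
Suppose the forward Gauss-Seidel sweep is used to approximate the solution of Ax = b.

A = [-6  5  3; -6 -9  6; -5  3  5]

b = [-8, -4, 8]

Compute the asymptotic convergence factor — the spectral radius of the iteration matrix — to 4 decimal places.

0.8840

A = D + L + U where D = diag(-6, -9, 5).
GS T = -(D+L)⁻¹U: row 0 first, T[0,2] = -(3)/(-6) = +0.5000; later rows by forward substitution.
  T[0,:] = [+0.0000 +0.8333 +0.5000]
  T[1,:] = [+0.0000 -0.5556 +0.3333]
  T[2,:] = [+0.0000 +1.1667 +0.3000]
moduli |λ_i(T)| = 0.8840, 0.6285, 0.0000.
ρ = 0.8840; 0.8840 < 1: convergent.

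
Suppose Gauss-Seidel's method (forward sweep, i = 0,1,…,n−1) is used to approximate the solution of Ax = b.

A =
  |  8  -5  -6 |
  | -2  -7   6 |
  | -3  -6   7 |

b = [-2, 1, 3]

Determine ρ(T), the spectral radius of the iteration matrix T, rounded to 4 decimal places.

0.9385

Split A = D + L + U, D = diag(8, -7, 7).
GS T = -(D+L)⁻¹U: row 0 first, T[0,1] = -(-5)/(8) = +0.6250; later rows by forward substitution.
  T[0,:] = [+0.0000  +0.6250  +0.7500]
  T[1,:] = [+0.0000  -0.1786  +0.6429]
  T[2,:] = [+0.0000  +0.1148  +0.8724]
|eigenvalues of T|: 0.9385, 0.2446, 0.0000.
ρ = 0.9385; 0.9385 < 1, so it converges for any x₀.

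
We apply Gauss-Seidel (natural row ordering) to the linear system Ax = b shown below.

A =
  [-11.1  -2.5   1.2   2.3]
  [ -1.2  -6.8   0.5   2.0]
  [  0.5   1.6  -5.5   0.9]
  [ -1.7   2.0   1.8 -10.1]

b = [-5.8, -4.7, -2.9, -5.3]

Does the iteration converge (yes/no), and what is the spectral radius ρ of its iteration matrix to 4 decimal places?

yes, ρ = 0.1723

Let D = diag(-11.1, -6.8, -5.5, -10.1); L, U the strict triangles.
T_GS = -(D+L)⁻¹U: row 0 first, T[0,1] = -(-2.5)/(-11.1) = -0.2252; later rows by forward substitution.
  T[0,:] = [+0.0000 -0.2252 +0.1081 +0.2072]
  T[1,:] = [+0.0000 +0.0397 +0.0545 +0.2576]
  T[2,:] = [+0.0000 -0.0089 +0.0257 +0.2574]
  T[3,:] = [+0.0000 +0.0442 -0.0028 +0.0620]
|eigenvalues of T|: 0.1723, 0.0515, 0.0515, 0.0000.
ρ = 0.1723; 0.1723 < 1 ⇒ converges.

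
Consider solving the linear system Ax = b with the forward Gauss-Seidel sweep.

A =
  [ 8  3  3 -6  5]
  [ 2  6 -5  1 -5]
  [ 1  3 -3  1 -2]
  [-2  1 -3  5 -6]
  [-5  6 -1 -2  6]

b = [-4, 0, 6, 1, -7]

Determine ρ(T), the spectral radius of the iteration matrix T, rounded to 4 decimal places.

Diagonal D = diag(8, 6, -3, 5, 6); L, U strict lower/upper.
Gauss-Seidel: T = -(D+L)⁻¹U, row 0 first, T[0,3] = -(-6)/(8) = +0.7500; later rows by forward substitution.
  T[0,:] = [+0.0000  -0.3750  -0.3750  +0.7500  -0.6250]
  T[1,:] = [+0.0000  +0.1250  +0.9583  -0.4167  +1.0417]
  T[2,:] = [+0.0000  +0.0000  +0.8333  +0.1667  +0.1667]
  T[3,:] = [+0.0000  -0.1750  +0.1583  +0.4833  +0.8417]
  T[4,:] = [+0.0000  -0.4958  -1.0792  +1.2306  -1.2542]
|eigenvalues of T|: 1.4502, 0.9178, 0.9178, 0.0853, 0.0000.
spectral radius ρ = 1.4502; 1.4502 > 1 ⇒ diverges.

1.4502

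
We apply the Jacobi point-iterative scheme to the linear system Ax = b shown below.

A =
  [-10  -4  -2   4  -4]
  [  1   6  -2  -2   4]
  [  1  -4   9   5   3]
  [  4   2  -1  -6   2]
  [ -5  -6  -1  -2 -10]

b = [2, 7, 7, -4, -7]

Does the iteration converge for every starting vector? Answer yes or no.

no

Split A = D + L + U, D = diag(-10, 6, 9, -6, -10).
T_J = -D⁻¹(L+U): T[4,2] = -(-1)/(-10) = -0.1000; T[4,4] = 0.
  T[0,:] = [+0.0000  -0.4000  -0.2000  +0.4000  -0.4000]
  T[1,:] = [-0.1667  +0.0000  +0.3333  +0.3333  -0.6667]
  T[2,:] = [-0.1111  +0.4444  +0.0000  -0.5556  -0.3333]
  T[3,:] = [+0.6667  +0.3333  -0.1667  +0.0000  +0.3333]
  T[4,:] = [-0.5000  -0.6000  -0.1000  -0.2000  +0.0000]
|eigenvalues of T|: 1.1416, 0.8003, 0.8003, 0.2174, 0.2174.
spectral radius ρ = 1.1416; 1.1416 > 1, so it fails to converge.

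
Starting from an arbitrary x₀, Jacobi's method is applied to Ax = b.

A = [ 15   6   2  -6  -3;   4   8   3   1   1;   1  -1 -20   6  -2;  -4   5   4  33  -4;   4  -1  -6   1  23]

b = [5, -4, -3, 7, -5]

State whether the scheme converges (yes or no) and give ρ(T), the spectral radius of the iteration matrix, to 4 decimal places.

yes, ρ = 0.5568

Diagonal D = diag(15, 8, -20, 33, 23); L, U strict lower/upper.
Jacobi T = -D⁻¹(L+U): T[3,2] = -(4)/(33) = -0.1212; T[3,3] = 0.
  T[0,:] = [+0.0000  -0.4000  -0.1333  +0.4000  +0.2000]
  T[1,:] = [-0.5000  +0.0000  -0.3750  -0.1250  -0.1250]
  T[2,:] = [+0.0500  -0.0500  +0.0000  +0.3000  -0.1000]
  T[3,:] = [+0.1212  -0.1515  -0.1212  +0.0000  +0.1212]
  T[4,:] = [-0.1739  +0.0435  +0.2609  -0.0435  +0.0000]
|λ(T)| sorted: 0.5568, 0.4268, 0.2813, 0.2813, 0.0461.
ρ = 0.5568; 0.5568 < 1: convergent.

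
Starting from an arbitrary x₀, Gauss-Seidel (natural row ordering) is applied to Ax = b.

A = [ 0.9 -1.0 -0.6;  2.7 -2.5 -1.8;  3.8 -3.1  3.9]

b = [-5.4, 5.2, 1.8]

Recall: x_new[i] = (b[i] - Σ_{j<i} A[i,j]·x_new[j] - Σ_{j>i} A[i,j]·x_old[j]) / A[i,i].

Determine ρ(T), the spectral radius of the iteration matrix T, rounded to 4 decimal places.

Let D = diag(0.9, -2.5, 3.9); L, U the strict triangles.
T_GS = -(D+L)⁻¹U: row 0 first, T[0,2] = -(-0.6)/(0.9) = +0.6667; later rows by forward substitution.
  T[0,:] = [+0.0000 +1.1111 +0.6667]
  T[1,:] = [+0.0000 +1.2000 +0.0000]
  T[2,:] = [+0.0000 -0.1288 -0.6496]
moduli |λ_i(T)| = 1.2000, 0.6496, 0.0000.
ρ(T) = max|λ| = 1.2000; 1.2000 > 1, so it fails to converge.

1.2000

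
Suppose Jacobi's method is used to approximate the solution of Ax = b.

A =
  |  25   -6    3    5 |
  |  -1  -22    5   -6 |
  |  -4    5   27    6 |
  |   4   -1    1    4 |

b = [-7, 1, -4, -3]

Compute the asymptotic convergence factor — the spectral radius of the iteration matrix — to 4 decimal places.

Let D = diag(25, -22, 27, 4); L, U the strict triangles.
T_J = -D⁻¹(L+U): T[0,1] = -(-6)/(25) = +0.2400; T[0,0] = 0.
  T[0,:] = [+0.0000, +0.2400, -0.1200, -0.2000]
  T[1,:] = [-0.0455, +0.0000, +0.2273, -0.2727]
  T[2,:] = [+0.1481, -0.1852, +0.0000, -0.2222]
  T[3,:] = [-1.0000, +0.2500, -0.2500, +0.0000]
|λ(T)| sorted: 0.5224, 0.4347, 0.3438, 0.3438.
ρ = 0.5224; 0.5224 < 1: convergent.

0.5224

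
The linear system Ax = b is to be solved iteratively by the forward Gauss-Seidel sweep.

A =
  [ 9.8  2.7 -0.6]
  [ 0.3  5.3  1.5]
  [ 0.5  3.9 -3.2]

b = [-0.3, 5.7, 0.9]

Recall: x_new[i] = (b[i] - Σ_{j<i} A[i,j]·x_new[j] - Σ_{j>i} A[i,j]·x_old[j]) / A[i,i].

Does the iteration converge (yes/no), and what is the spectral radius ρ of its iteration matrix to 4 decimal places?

yes, ρ = 0.3580

Let D = diag(9.8, 5.3, -3.2); L, U the strict triangles.
GS T = -(D+L)⁻¹U: row 0 first, T[0,1] = -(2.7)/(9.8) = -0.2755; later rows by forward substitution.
  T[0,:] = [+0.0000 -0.2755 +0.0612]
  T[1,:] = [+0.0000 +0.0156 -0.2865]
  T[2,:] = [+0.0000 -0.0240 -0.3396]
|roots of det(T-λI)|: 0.3580, 0.0340, 0.0000.
ρ = 0.3580; 0.3580 < 1 ⇒ converges.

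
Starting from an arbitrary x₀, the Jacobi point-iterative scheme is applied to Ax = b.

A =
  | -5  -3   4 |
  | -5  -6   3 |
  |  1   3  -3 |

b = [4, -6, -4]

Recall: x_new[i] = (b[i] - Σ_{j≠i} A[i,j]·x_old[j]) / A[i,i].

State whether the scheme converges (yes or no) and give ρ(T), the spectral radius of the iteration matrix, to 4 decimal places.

Write A = D+L+U with D = diag(-5, -6, -3).
T_J = -D⁻¹(L+U): T[2,1] = -(3)/(-3) = +1.0000; T[2,2] = 0.
  T[0,:] = [+0.0000  -0.6000  +0.8000]
  T[1,:] = [-0.8333  +0.0000  +0.5000]
  T[2,:] = [+0.3333  +1.0000  +0.0000]
eigenvalue magnitudes: 1.3539, 0.7525, 0.7525.
ρ(T) = max|λ| = 1.3539; 1.3539 > 1, so it fails to converge.

no, ρ = 1.3539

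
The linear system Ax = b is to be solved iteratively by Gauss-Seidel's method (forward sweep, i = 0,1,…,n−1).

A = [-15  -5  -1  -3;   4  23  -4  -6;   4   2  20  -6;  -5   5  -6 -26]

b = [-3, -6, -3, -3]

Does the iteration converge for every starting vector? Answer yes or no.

Write A = D+L+U with D = diag(-15, 23, 20, -26).
Gauss-Seidel: T = -(D+L)⁻¹U, row 0 first, T[0,2] = -(-1)/(-15) = -0.0667; later rows by forward substitution.
  T[0,:] = [+0.0000, -0.3333, -0.0667, -0.2000]
  T[1,:] = [+0.0000, +0.0580, +0.1855, +0.2957]
  T[2,:] = [+0.0000, +0.0609, -0.0052, +0.3104]
  T[3,:] = [+0.0000, +0.0612, +0.0497, +0.0237]
|λ(T)| sorted: 0.2777, 0.1097, 0.1097, 0.0000.
ρ(T) = max|λ| = 0.2777; 0.2777 < 1: convergent.

yes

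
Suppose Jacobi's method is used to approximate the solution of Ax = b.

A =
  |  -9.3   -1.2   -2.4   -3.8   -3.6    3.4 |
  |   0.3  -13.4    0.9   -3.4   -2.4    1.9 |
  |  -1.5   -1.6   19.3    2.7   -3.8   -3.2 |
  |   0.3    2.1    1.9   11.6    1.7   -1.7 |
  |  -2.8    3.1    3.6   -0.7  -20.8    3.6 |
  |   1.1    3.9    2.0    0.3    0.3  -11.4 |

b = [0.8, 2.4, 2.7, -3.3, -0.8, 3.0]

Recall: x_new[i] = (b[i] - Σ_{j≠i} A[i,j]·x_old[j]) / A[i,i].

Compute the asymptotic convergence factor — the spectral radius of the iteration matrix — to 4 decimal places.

0.5142

Write A = D+L+U with D = diag(-9.3, -13.4, 19.3, 11.6, -20.8, -11.4).
Jacobi T = -D⁻¹(L+U): T[5,2] = -(2)/(-11.4) = +0.1754; T[5,5] = 0.
  T[0,:] = [+0.0000, -0.1290, -0.2581, -0.4086, -0.3871, +0.3656]
  T[1,:] = [+0.0224, +0.0000, +0.0672, -0.2537, -0.1791, +0.1418]
  T[2,:] = [+0.0777, +0.0829, +0.0000, -0.1399, +0.1969, +0.1658]
  T[3,:] = [-0.0259, -0.1810, -0.1638, +0.0000, -0.1466, +0.1466]
  T[4,:] = [-0.1346, +0.1490, +0.1731, -0.0337, +0.0000, +0.1731]
  T[5,:] = [+0.0965, +0.3421, +0.1754, +0.0263, +0.0263, +0.0000]
moduli |λ_i(T)| = 0.5142, 0.3968, 0.2135, 0.2135, 0.1708, 0.1708.
spectral radius ρ = 0.5142; 0.5142 < 1 ⇒ converges.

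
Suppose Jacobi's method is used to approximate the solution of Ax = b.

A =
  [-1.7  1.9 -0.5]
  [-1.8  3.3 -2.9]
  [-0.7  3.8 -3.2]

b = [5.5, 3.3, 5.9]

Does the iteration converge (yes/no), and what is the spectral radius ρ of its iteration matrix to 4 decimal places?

no, ρ = 1.4156

Split A = D + L + U, D = diag(-1.7, 3.3, -3.2).
Jacobi: T = -D⁻¹(L+U), T[0,2] = -(-0.5)/(-1.7) = -0.2941; T[0,0] = 0.
  T[0,:] = [+0.0000 +1.1176 -0.2941]
  T[1,:] = [+0.5455 +0.0000 +0.8788]
  T[2,:] = [-0.2188 +1.1875 +0.0000]
eigenvalue magnitudes: 1.4156, 1.1711, 0.2445.
ρ = 1.4156; 1.4156 > 1: divergent.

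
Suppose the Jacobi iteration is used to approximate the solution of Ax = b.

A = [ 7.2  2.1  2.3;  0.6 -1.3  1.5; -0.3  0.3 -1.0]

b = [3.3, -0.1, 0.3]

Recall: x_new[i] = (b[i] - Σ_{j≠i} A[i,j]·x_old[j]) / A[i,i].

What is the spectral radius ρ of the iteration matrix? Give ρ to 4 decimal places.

0.6304

Let D = diag(7.2, -1.3, -1); L, U the strict triangles.
T_J = -D⁻¹(L+U): T[0,2] = -(2.3)/(7.2) = -0.3194; T[0,0] = 0.
  T[0,:] = [+0.0000 -0.2917 -0.3194]
  T[1,:] = [+0.4615 +0.0000 +1.1538]
  T[2,:] = [-0.3000 +0.3000 +0.0000]
moduli |λ_i(T)| = 0.6304, 0.4119, 0.2185.
ρ(T) = max|λ| = 0.6304; 0.6304 < 1: convergent.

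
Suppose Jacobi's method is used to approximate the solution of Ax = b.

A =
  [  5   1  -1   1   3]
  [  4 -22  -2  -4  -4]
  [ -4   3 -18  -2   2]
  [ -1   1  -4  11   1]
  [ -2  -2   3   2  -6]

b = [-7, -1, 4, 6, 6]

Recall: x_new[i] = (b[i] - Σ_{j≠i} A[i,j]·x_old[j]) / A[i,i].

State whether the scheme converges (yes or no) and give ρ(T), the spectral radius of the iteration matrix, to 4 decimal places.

yes, ρ = 0.5868

Let D = diag(5, -22, -18, 11, -6); L, U the strict triangles.
T_J = -D⁻¹(L+U): T[0,4] = -(3)/(5) = -0.6000; T[0,0] = 0.
  T[0,:] = [+0.0000 -0.2000 +0.2000 -0.2000 -0.6000]
  T[1,:] = [+0.1818 +0.0000 -0.0909 -0.1818 -0.1818]
  T[2,:] = [-0.2222 +0.1667 +0.0000 -0.1111 +0.1111]
  T[3,:] = [+0.0909 -0.0909 +0.3636 +0.0000 -0.0909]
  T[4,:] = [-0.3333 -0.3333 +0.5000 +0.3333 +0.0000]
|λ(T)| sorted: 0.5868, 0.2924, 0.2924, 0.2451, 0.1270.
spectral radius ρ = 0.5868; 0.5868 < 1, so it converges for any x₀.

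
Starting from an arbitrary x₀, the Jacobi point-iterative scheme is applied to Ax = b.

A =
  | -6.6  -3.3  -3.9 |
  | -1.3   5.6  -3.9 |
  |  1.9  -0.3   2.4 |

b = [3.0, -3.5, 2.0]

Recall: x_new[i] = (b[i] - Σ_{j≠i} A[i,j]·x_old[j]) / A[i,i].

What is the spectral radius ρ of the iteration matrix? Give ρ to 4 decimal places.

Write A = D+L+U with D = diag(-6.6, 5.6, 2.4).
T_J = -D⁻¹(L+U): T[1,2] = -(-3.9)/(5.6) = +0.6964; T[1,1] = 0.
  T[0,:] = [+0.0000, -0.5000, -0.5909]
  T[1,:] = [+0.2321, +0.0000, +0.6964]
  T[2,:] = [-0.7917, +0.1250, +0.0000]
|roots of det(T-λI)|: 0.8599, 0.5483, 0.5483.
ρ = 0.8599; 0.8599 < 1, so it converges for any x₀.

0.8599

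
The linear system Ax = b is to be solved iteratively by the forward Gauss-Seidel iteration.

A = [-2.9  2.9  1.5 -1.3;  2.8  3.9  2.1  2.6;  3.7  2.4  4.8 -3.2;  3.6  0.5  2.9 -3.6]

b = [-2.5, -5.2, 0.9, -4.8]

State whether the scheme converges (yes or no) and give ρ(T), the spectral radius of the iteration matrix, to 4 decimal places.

Let D = diag(-2.9, 3.9, 4.8, -3.6); L, U the strict triangles.
Gauss-Seidel: T = -(D+L)⁻¹U, row 0 first, T[0,1] = -(2.9)/(-2.9) = +1.0000; later rows by forward substitution.
  T[0,:] = [+0.0000  +1.0000  +0.5172  -0.4483]
  T[1,:] = [+0.0000  -0.7179  -0.9098  -0.3448]
  T[2,:] = [+0.0000  -0.4119  +0.0562  +1.1846]
  T[3,:] = [+0.0000  +0.5685  +0.4362  +0.4581]
moduli |λ_i(T)| = 1.2571, 0.5344, 0.5344, 0.0000.
spectral radius ρ = 1.2571; 1.2571 > 1, so it fails to converge.

no, ρ = 1.2571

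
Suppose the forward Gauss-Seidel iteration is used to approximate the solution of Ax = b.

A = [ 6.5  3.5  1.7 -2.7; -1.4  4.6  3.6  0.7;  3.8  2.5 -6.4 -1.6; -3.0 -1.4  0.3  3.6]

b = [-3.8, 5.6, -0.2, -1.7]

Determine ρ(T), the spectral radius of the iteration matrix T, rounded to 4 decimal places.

0.9400

Write A = D+L+U with D = diag(6.5, 4.6, -6.4, 3.6).
Gauss-Seidel: T = -(D+L)⁻¹U, row 0 first, T[0,1] = -(3.5)/(6.5) = -0.5385; later rows by forward substitution.
  T[0,:] = [+0.0000, -0.5385, -0.2615, +0.4154]
  T[1,:] = [+0.0000, -0.1639, -0.8622, -0.0258]
  T[2,:] = [+0.0000, -0.3837, -0.4921, -0.0134]
  T[3,:] = [+0.0000, -0.4805, -0.5122, +0.3373]
eigenvalue magnitudes: 0.9400, 0.3665, 0.2548, 0.0000.
ρ = 0.9400; 0.9400 < 1: convergent.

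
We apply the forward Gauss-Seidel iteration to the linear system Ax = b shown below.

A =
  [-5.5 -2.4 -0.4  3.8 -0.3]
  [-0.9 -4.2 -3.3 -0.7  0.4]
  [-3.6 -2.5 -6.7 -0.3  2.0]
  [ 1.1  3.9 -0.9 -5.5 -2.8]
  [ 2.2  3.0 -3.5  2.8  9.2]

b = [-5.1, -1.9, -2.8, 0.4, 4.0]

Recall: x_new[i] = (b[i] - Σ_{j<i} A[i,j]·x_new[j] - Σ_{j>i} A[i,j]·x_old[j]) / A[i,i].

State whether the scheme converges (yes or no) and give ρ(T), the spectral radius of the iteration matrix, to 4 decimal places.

yes, ρ = 0.9127

Split A = D + L + U, D = diag(-5.5, -4.2, -6.7, -5.5, 9.2).
GS T = -(D+L)⁻¹U: row 0 first, T[0,3] = -(3.8)/(-5.5) = +0.6909; later rows by forward substitution.
  T[0,:] = [+0.0000  -0.4364  -0.0727  +0.6909  -0.0545]
  T[1,:] = [+0.0000  +0.0935  -0.7701  -0.3147  +0.1069]
  T[2,:] = [+0.0000  +0.1996  +0.3264  -0.2986  +0.2879]
  T[3,:] = [+0.0000  -0.0536  -0.6141  -0.0361  -0.4913]
  T[4,:] = [+0.0000  +0.1661  +0.5796  -0.1652  +0.2372]
eigenvalue magnitudes: 0.9127, 0.2641, 0.2641, 0.0294, 0.0000.
ρ = 0.9127; 0.9127 < 1: convergent.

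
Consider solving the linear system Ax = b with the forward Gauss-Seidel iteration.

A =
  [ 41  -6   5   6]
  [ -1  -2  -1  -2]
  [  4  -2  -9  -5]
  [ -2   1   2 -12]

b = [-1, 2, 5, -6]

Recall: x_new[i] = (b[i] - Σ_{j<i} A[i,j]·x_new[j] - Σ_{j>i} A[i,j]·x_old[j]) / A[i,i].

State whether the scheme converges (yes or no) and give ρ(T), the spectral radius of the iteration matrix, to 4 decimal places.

yes, ρ = 0.2178

Diagonal D = diag(41, -2, -9, -12); L, U strict lower/upper.
T_GS = -(D+L)⁻¹U: row 0 first, T[0,3] = -(6)/(41) = -0.1463; later rows by forward substitution.
  T[0,:] = [+0.0000 +0.1463 -0.1220 -0.1463]
  T[1,:] = [+0.0000 -0.0732 -0.4390 -0.9268]
  T[2,:] = [+0.0000 +0.0813 +0.0434 -0.4146]
  T[3,:] = [+0.0000 -0.0169 -0.0090 -0.1220]
eigenvalue magnitudes: 0.2178, 0.1764, 0.1764, 0.0000.
ρ(T) = max|λ| = 0.2178; 0.2178 < 1, so it converges for any x₀.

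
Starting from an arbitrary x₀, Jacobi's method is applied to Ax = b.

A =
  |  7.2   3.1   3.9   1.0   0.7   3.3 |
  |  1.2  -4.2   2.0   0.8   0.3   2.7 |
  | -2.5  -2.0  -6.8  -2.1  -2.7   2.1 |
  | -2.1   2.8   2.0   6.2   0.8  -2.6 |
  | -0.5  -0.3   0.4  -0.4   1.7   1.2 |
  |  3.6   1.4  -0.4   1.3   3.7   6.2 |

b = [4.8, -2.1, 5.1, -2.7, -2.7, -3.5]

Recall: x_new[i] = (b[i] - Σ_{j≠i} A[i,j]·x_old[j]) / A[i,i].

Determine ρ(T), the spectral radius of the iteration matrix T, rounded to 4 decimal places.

Let D = diag(7.2, -4.2, -6.8, 6.2, 1.7, 6.2); L, U the strict triangles.
T_J = -D⁻¹(L+U): T[1,2] = -(2)/(-4.2) = +0.4762; T[1,1] = 0.
  T[0,:] = [+0.0000  -0.4306  -0.5417  -0.1389  -0.0972  -0.4583]
  T[1,:] = [+0.2857  +0.0000  +0.4762  +0.1905  +0.0714  +0.6429]
  T[2,:] = [-0.3676  -0.2941  +0.0000  -0.3088  -0.3971  +0.3088]
  T[3,:] = [+0.3387  -0.4516  -0.3226  +0.0000  -0.1290  +0.4194]
  T[4,:] = [+0.2941  +0.1765  -0.2353  +0.2353  +0.0000  -0.7059]
  T[5,:] = [-0.5806  -0.2258  +0.0645  -0.2097  -0.5968  +0.0000]
eigenvalue magnitudes: 1.1231, 0.7190, 0.7190, 0.6187, 0.1419, 0.0942.
ρ = 1.1231; 1.1231 > 1, so it fails to converge.

1.1231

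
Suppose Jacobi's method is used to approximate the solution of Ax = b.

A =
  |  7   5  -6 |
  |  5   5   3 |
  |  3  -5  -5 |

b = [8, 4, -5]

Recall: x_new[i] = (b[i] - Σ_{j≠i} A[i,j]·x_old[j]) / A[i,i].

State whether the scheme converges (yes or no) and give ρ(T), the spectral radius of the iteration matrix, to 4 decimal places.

Diagonal D = diag(7, 5, -5); L, U strict lower/upper.
Jacobi T = -D⁻¹(L+U): T[2,0] = -(3)/(-5) = +0.6000; T[2,2] = 0.
  T[0,:] = [+0.0000  -0.7143  +0.8571]
  T[1,:] = [-1.0000  +0.0000  -0.6000]
  T[2,:] = [+0.6000  -1.0000  +0.0000]
|roots of det(T-λI)|: 1.5904, 0.8371, 0.8371.
ρ = 1.5904; 1.5904 > 1: divergent.

no, ρ = 1.5904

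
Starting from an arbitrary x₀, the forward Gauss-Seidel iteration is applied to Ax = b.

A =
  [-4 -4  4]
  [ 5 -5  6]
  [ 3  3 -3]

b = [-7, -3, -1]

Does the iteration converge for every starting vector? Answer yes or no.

no

A = D + L + U where D = diag(-4, -5, -3).
GS T = -(D+L)⁻¹U: row 0 first, T[0,2] = -(4)/(-4) = +1.0000; later rows by forward substitution.
  T[0,:] = [+0.0000 -1.0000 +1.0000]
  T[1,:] = [+0.0000 -1.0000 +2.2000]
  T[2,:] = [+0.0000 -2.0000 +3.2000]
eigenvalue magnitudes: 1.2000, 1.0000, 0.0000.
ρ(T) = max|λ| = 1.2000; 1.2000 > 1, so it fails to converge.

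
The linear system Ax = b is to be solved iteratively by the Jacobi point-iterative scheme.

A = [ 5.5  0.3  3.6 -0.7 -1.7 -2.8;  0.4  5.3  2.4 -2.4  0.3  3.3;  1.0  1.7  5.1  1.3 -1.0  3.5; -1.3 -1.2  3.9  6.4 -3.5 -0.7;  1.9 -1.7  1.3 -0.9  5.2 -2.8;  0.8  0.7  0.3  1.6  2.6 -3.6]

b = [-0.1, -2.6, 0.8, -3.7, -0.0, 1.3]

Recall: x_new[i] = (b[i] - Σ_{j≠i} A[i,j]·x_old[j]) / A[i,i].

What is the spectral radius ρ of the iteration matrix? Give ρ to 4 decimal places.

Let D = diag(5.5, 5.3, 5.1, 6.4, 5.2, -3.6); L, U the strict triangles.
Jacobi T = -D⁻¹(L+U): T[2,4] = -(-1)/(5.1) = +0.1961; T[2,2] = 0.
  T[0,:] = [+0.0000 -0.0545 -0.6545 +0.1273 +0.3091 +0.5091]
  T[1,:] = [-0.0755 +0.0000 -0.4528 +0.4528 -0.0566 -0.6226]
  T[2,:] = [-0.1961 -0.3333 +0.0000 -0.2549 +0.1961 -0.6863]
  T[3,:] = [+0.2031 +0.1875 -0.6094 +0.0000 +0.5469 +0.1094]
  T[4,:] = [-0.3654 +0.3269 -0.2500 +0.1731 +0.0000 +0.5385]
  T[5,:] = [+0.2222 +0.1944 +0.0833 +0.4444 +0.7222 +0.0000]
|λ(T)| sorted: 1.1481, 0.8788, 0.8788, 0.4992, 0.4992, 0.4081.
ρ(T) = max|λ| = 1.1481; 1.1481 > 1, so it fails to converge.

1.1481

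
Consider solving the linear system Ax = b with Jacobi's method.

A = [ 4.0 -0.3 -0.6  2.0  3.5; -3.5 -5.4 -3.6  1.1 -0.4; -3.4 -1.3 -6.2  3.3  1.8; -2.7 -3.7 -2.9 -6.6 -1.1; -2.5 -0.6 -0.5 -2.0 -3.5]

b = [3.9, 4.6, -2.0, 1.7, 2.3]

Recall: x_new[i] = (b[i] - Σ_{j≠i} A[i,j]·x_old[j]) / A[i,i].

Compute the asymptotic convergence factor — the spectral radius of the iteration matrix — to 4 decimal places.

A = D + L + U where D = diag(4, -5.4, -6.2, -6.6, -3.5).
Jacobi: T = -D⁻¹(L+U), T[0,3] = -(2)/(4) = -0.5000; T[0,0] = 0.
  T[0,:] = [+0.0000, +0.0750, +0.1500, -0.5000, -0.8750]
  T[1,:] = [-0.6481, +0.0000, -0.6667, +0.2037, -0.0741]
  T[2,:] = [-0.5484, -0.2097, +0.0000, +0.5323, +0.2903]
  T[3,:] = [-0.4091, -0.5606, -0.4394, +0.0000, -0.1667]
  T[4,:] = [-0.7143, -0.1714, -0.1429, -0.5714, +0.0000]
|λ(T)| sorted: 1.1936, 0.7119, 0.7119, 0.6634, 0.5121.
ρ = 1.1936; 1.1936 > 1: divergent.

1.1936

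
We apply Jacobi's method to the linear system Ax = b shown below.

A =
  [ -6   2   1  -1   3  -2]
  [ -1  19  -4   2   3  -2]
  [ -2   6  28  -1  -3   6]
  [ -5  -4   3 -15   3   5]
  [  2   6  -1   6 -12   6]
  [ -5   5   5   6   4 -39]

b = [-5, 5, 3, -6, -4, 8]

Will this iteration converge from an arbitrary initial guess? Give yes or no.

yes

Write A = D+L+U with D = diag(-6, 19, 28, -15, -12, -39).
Jacobi T = -D⁻¹(L+U): T[3,4] = -(3)/(-15) = +0.2000; T[3,3] = 0.
  T[0,:] = [+0.0000  +0.3333  +0.1667  -0.1667  +0.5000  -0.3333]
  T[1,:] = [+0.0526  +0.0000  +0.2105  -0.1053  -0.1579  +0.1053]
  T[2,:] = [+0.0714  -0.2143  +0.0000  +0.0357  +0.1071  -0.2143]
  T[3,:] = [-0.3333  -0.2667  +0.2000  +0.0000  +0.2000  +0.3333]
  T[4,:] = [+0.1667  +0.5000  -0.0833  +0.5000  +0.0000  +0.5000]
  T[5,:] = [-0.1282  +0.1282  +0.1282  +0.1538  +0.1026  +0.0000]
|roots of det(T-λI)|: 0.6184, 0.4386, 0.4386, 0.3466, 0.3466, 0.3045.
ρ(T) = max|λ| = 0.6184; 0.6184 < 1: convergent.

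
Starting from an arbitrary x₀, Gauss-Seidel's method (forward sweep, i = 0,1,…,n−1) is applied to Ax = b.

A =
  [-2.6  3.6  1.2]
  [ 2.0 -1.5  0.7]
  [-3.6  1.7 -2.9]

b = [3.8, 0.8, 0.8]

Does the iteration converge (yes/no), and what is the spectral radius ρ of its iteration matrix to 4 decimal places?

Let D = diag(-2.6, -1.5, -2.9); L, U the strict triangles.
GS T = -(D+L)⁻¹U: row 0 first, T[0,2] = -(1.2)/(-2.6) = +0.4615; later rows by forward substitution.
  T[0,:] = [+0.0000  +1.3846  +0.4615]
  T[1,:] = [+0.0000  +1.8462  +1.0821]
  T[2,:] = [+0.0000  -0.6366  +0.0614]
moduli |λ_i(T)| = 1.2817, 0.6258, 0.0000.
spectral radius ρ = 1.2817; 1.2817 > 1: divergent.

no, ρ = 1.2817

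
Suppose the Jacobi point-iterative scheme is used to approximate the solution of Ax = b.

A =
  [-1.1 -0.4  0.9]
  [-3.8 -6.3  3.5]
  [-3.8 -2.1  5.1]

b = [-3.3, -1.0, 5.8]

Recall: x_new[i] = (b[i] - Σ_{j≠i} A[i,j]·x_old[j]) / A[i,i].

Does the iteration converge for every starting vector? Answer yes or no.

no

Let D = diag(-1.1, -6.3, 5.1); L, U the strict triangles.
Jacobi T = -D⁻¹(L+U): T[0,1] = -(-0.4)/(-1.1) = -0.3636; T[0,0] = 0.
  T[0,:] = [+0.0000, -0.3636, +0.8182]
  T[1,:] = [-0.6032, +0.0000, +0.5556]
  T[2,:] = [+0.7451, +0.4118, +0.0000]
moduli |λ_i(T)| = 1.1666, 0.7757, 0.3909.
ρ = 1.1666; 1.1666 > 1, so it fails to converge.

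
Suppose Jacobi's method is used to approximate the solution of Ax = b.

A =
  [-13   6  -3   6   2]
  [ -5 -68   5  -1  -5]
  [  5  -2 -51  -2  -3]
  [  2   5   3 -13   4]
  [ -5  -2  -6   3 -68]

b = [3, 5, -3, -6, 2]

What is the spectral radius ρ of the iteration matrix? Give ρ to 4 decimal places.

Diagonal D = diag(-13, -68, -51, -13, -68); L, U strict lower/upper.
Jacobi: T = -D⁻¹(L+U), T[0,3] = -(6)/(-13) = +0.4615; T[0,0] = 0.
  T[0,:] = [+0.0000, +0.4615, -0.2308, +0.4615, +0.1538]
  T[1,:] = [-0.0735, +0.0000, +0.0735, -0.0147, -0.0735]
  T[2,:] = [+0.0980, -0.0392, +0.0000, -0.0392, -0.0588]
  T[3,:] = [+0.1538, +0.3846, +0.2308, +0.0000, +0.3077]
  T[4,:] = [-0.0735, -0.0294, -0.0882, +0.0441, +0.0000]
|eigenvalues of T|: 0.2619, 0.2205, 0.2205, 0.1566, 0.0231.
ρ = 0.2619; 0.2619 < 1, so it converges for any x₀.

0.2619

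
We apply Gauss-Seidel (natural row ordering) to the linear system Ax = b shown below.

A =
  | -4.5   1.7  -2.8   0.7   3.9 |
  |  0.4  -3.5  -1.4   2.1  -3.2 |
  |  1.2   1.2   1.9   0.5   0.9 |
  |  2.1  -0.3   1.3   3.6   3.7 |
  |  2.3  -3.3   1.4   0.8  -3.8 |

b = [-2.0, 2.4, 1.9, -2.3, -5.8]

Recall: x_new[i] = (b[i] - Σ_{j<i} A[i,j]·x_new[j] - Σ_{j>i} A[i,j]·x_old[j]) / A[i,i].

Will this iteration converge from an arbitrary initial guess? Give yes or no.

Write A = D+L+U with D = diag(-4.5, -3.5, 1.9, 3.6, -3.8).
T_GS = -(D+L)⁻¹U: row 0 first, T[0,1] = -(1.7)/(-4.5) = +0.3778; later rows by forward substitution.
  T[0,:] = [+0.0000  +0.3778  -0.6222  +0.1556  +0.8667]
  T[1,:] = [+0.0000  +0.0432  -0.4711  +0.6178  -0.8152]
  T[2,:] = [+0.0000  -0.2659  +0.6905  -0.7516  -0.5062]
  T[3,:] = [+0.0000  -0.1208  +0.0743  +0.2321  -1.4185]
  T[4,:] = [+0.0000  +0.0678  +0.3026  -0.6704  +0.7474]
moduli |λ_i(T)| = 1.5089, 0.5098, 0.1793, 0.1793, 0.0000.
spectral radius ρ = 1.5089; 1.5089 > 1, so it fails to converge.

no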